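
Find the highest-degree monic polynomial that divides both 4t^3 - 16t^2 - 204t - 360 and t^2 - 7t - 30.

t^2 - 7t - 30

Repeated division with remainder:
  4t^3 - 16t^2 - 204t - 360 = (4t + 12)(t^2 - 7t - 30) + (0)
The last nonzero remainder t^2 - 7t - 30 is already monic.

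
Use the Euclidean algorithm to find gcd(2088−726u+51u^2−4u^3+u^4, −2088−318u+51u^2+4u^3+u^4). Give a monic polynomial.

−522+51u+u^3

By polynomial division,
  u^4−4u^3+51u^2−726u+2088 = (u^4+4u^3+51u^2−318u−2088) + (−8u^3−408u+4176)
  u^4+4u^3+51u^2−318u−2088 = (−(1/8)u−1/2)(−8u^3−408u+4176) + (0)
Last nonzero remainder: −8u^3−408u+4176. Dividing through by −8 gives the monic gcd u^3+51u−522.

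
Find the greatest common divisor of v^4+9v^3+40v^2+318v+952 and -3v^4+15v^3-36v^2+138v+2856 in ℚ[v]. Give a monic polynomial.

By polynomial division,
  v^4+9v^3+40v^2+318v+952 = (-1/3)(-3v^4+15v^3-36v^2+138v+2856) + (14v^3+28v^2+364v+1904)
  -3v^4+15v^3-36v^2+138v+2856 = (-(3/14)v+3/2)(14v^3+28v^2+364v+1904) + (0)
Last nonzero remainder: 14v^3+28v^2+364v+1904. Dividing through by 14 gives the monic gcd v^3+2v^2+26v+136.

v^3+2v^2+26v+136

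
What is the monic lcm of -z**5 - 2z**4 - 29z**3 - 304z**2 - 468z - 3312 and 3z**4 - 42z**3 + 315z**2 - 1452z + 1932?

z**7 - 7z**6 + 25z**5 + 71z**4 - 1862z**3 + 3356z**2 - 23256z + 46368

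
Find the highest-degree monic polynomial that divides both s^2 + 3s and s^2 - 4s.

By polynomial division,
  s^2 + 3s = (s^2 - 4s) + (7s)
  s^2 - 4s = ((1/7)s - 4/7)(7s) + (0)
Last nonzero remainder: 7s. Dividing through by 7 gives the monic gcd s.

s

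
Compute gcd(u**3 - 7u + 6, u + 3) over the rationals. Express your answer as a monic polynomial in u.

Repeated division with remainder:
  u**3 - 7u + 6 = (u**2 - 3u + 2)(u + 3) + (0)
The last nonzero remainder u + 3 is already monic.

u + 3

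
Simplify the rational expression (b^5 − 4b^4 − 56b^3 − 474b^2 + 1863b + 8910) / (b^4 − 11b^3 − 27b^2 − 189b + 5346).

Repeated division with remainder:
  b^5 − 4b^4 − 56b^3 − 474b^2 + 1863b + 8910 = (b + 7)(b^4 − 11b^3 − 27b^2 − 189b + 5346) + (48b^3 − 96b^2 − 2160b − 28512)
  b^4 − 11b^3 − 27b^2 − 189b + 5346 = ((1/48)b − 3/16)(48b^3 − 96b^2 − 2160b − 28512) + (0)
Last nonzero remainder: 48b^3 − 96b^2 − 2160b − 28512. Dividing through by 48 gives the monic gcd b^3 − 2b^2 − 45b − 594.
Cancel b^3 − 2b^2 − 45b − 594 from numerator and denominator to get the reduced form.

(b^2 − 2b − 15)/(b − 9)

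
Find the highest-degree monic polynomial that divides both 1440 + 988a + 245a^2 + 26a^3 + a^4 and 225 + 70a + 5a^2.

Repeated division with remainder:
  a^4 + 26a^3 + 245a^2 + 988a + 1440 = ((1/5)a^2 + (12/5)a + 32/5)(5a^2 + 70a + 225) + (0)
Last nonzero remainder: 5a^2 + 70a + 225. Dividing through by 5 gives the monic gcd a^2 + 14a + 45.

45 + 14a + a^2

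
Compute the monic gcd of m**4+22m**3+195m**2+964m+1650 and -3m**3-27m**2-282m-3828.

m+11

By polynomial division,
  m**4+22m**3+195m**2+964m+1650 = (-(1/3)m-13/3)(-3m**3-27m**2-282m-3828) + (-16m**2-1534m-14938)
  -3m**3-27m**2-282m-3828 = ((3/16)m-2085/128)(-16m**2-1534m-14938) + (-(1437987/64)m-15817857/64)
  -16m**2-1534m-14938 = ((1024/1437987)m+86912/1437987)(-(1437987/64)m-15817857/64) + (0)
Last nonzero remainder: -(1437987/64)m-15817857/64. Dividing through by -1437987/64 gives the monic gcd m+11.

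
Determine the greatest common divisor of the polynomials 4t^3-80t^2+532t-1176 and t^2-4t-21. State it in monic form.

t-7

Euclidean algorithm in ℚ[t]:
  4t^3-80t^2+532t-1176 = (4t-64)(t^2-4t-21) + (360t-2520)
  t^2-4t-21 = ((1/360)t+1/120)(360t-2520) + (0)
Last nonzero remainder: 360t-2520. Dividing through by 360 gives the monic gcd t-7.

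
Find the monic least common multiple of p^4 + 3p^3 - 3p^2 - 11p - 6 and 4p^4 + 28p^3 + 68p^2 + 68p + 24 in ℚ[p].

p^5 + 5p^4 + 3p^3 - 17p^2 - 28p - 12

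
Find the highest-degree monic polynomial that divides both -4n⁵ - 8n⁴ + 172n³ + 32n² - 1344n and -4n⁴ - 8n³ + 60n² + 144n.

Repeated division with remainder:
  -4n⁵ - 8n⁴ + 172n³ + 32n² - 1344n = (n)(-4n⁴ - 8n³ + 60n² + 144n) + (112n³ - 112n² - 1344n)
  -4n⁴ - 8n³ + 60n² + 144n = (-(1/28)n - 3/28)(112n³ - 112n² - 1344n) + (0)
Last nonzero remainder: 112n³ - 112n² - 1344n. Dividing through by 112 gives the monic gcd n³ - n² - 12n.

n³ - n² - 12n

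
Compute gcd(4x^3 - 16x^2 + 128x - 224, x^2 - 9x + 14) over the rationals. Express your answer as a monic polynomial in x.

Apply the Euclidean algorithm:
  4x^3 - 16x^2 + 128x - 224 = (4x + 20)(x^2 - 9x + 14) + (252x - 504)
  x^2 - 9x + 14 = ((1/252)x - 1/36)(252x - 504) + (0)
Last nonzero remainder: 252x - 504. Dividing through by 252 gives the monic gcd x - 2.

x - 2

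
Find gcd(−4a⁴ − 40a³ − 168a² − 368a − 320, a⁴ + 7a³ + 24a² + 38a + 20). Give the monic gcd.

a³ + 6a² + 18a + 20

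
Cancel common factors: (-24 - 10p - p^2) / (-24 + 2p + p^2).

Apply the Euclidean algorithm:
  -p^2 - 10p - 24 = (-1)(p^2 + 2p - 24) + (-8p - 48)
  p^2 + 2p - 24 = (-(1/8)p + 1/2)(-8p - 48) + (0)
Last nonzero remainder: -8p - 48. Dividing through by -8 gives the monic gcd p + 6.
Cancel p + 6 from numerator and denominator to get the reduced form.

(-4 - p)/(-4 + p)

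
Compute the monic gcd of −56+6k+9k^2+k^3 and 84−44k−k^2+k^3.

−14+5k+k^2

Apply the Euclidean algorithm:
  k^3+9k^2+6k−56 = (k^3−k^2−44k+84) + (10k^2+50k−140)
  k^3−k^2−44k+84 = ((1/10)k−3/5)(10k^2+50k−140) + (0)
Last nonzero remainder: 10k^2+50k−140. Dividing through by 10 gives the monic gcd k^2+5k−14.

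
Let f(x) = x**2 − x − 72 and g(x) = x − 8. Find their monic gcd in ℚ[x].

1

Apply the Euclidean algorithm:
  x**2 − x − 72 = (x + 7)(x − 8) + (−16)
  x − 8 = (−(1/16)x + 1/2)(−16) + (0)
The last nonzero remainder is the constant −16, so the polynomials are coprime and gcd = 1.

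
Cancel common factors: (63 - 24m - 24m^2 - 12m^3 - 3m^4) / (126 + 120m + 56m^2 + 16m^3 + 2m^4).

(3 - 3m)/(6 + 2m)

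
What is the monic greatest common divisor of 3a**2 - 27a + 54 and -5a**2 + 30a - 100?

1

Repeated division with remainder:
  3a**2 - 27a + 54 = (-3/5)(-5a**2 + 30a - 100) + (-9a - 6)
  -5a**2 + 30a - 100 = ((5/9)a - 100/27)(-9a - 6) + (-1100/9)
  -9a - 6 = ((81/1100)a + 27/550)(-1100/9) + (0)
The last nonzero remainder is the constant -1100/9, so the polynomials are coprime and gcd = 1.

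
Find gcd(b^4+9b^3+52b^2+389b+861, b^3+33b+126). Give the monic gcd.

Euclidean algorithm in ℚ[b]:
  b^4+9b^3+52b^2+389b+861 = (b+9)(b^3+33b+126) + (19b^2-34b-273)
  b^3+33b+126 = ((1/19)b+34/361)(19b^2-34b-273) + ((18256/361)b+54768/361)
  19b^2-34b-273 = ((6859/18256)b-4693/2608)((18256/361)b+54768/361) + (0)
Last nonzero remainder: (18256/361)b+54768/361. Dividing through by 18256/361 gives the monic gcd b+3.

b+3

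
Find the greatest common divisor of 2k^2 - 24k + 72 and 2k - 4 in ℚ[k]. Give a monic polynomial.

1

Euclidean algorithm in ℚ[k]:
  2k^2 - 24k + 72 = (k - 10)(2k - 4) + (32)
  2k - 4 = ((1/16)k - 1/8)(32) + (0)
The last nonzero remainder is the constant 32, so the polynomials are coprime and gcd = 1.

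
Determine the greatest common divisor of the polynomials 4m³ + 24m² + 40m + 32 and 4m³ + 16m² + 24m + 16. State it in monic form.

Euclidean algorithm in ℚ[m]:
  4m³ + 24m² + 40m + 32 = (4m³ + 16m² + 24m + 16) + (8m² + 16m + 16)
  4m³ + 16m² + 24m + 16 = ((1/2)m + 1)(8m² + 16m + 16) + (0)
Last nonzero remainder: 8m² + 16m + 16. Dividing through by 8 gives the monic gcd m² + 2m + 2.

m² + 2m + 2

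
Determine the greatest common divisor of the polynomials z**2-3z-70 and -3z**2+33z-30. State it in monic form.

z-10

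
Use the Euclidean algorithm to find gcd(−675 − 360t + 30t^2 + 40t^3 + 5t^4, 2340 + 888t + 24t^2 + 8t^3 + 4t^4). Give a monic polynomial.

By polynomial division,
  5t^4 + 40t^3 + 30t^2 − 360t − 675 = (5/4)(4t^4 + 8t^3 + 24t^2 + 888t + 2340) + (30t^3 − 1470t − 3600)
  4t^4 + 8t^3 + 24t^2 + 888t + 2340 = ((2/15)t + 4/15)(30t^3 − 1470t − 3600) + (220t^2 + 1760t + 3300)
  30t^3 − 1470t − 3600 = ((3/22)t − 12/11)(220t^2 + 1760t + 3300) + (0)
Last nonzero remainder: 220t^2 + 1760t + 3300. Dividing through by 220 gives the monic gcd t^2 + 8t + 15.

15 + 8t + t^2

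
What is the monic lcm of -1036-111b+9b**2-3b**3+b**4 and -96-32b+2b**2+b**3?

24864+4736b-1030b**2-57b**3-9b**4-5b**5+b**6

By polynomial division,
  b**4-3b**3+9b**2-111b-1036 = (b-5)(b**3+2b**2-32b-96) + (51b**2-175b-1516)
  b**3+2b**2-32b-96 = ((1/51)b+277/2601)(51b**2-175b-1516) + ((42559/2601)b+170236/2601)
  51b**2-175b-1516 = ((132651/42559)b-985779/42559)((42559/2601)b+170236/2601) + (0)
Last nonzero remainder: (42559/2601)b+170236/2601. Dividing through by 42559/2601 gives the monic gcd b+4.
Then lcm(f, g) = f·g / gcd(f, g); expanding and making the result monic gives the answer.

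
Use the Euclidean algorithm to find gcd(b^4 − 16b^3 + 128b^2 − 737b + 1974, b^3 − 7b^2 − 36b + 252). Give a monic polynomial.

b^2 − 13b + 42

Euclidean algorithm in ℚ[b]:
  b^4 − 16b^3 + 128b^2 − 737b + 1974 = (b − 9)(b^3 − 7b^2 − 36b + 252) + (101b^2 − 1313b + 4242)
  b^3 − 7b^2 − 36b + 252 = ((1/101)b + 6/101)(101b^2 − 1313b + 4242) + (0)
Last nonzero remainder: 101b^2 − 1313b + 4242. Dividing through by 101 gives the monic gcd b^2 − 13b + 42.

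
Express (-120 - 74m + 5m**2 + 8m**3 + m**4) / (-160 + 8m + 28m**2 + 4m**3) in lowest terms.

Repeated division with remainder:
  m**4 + 8m**3 + 5m**2 - 74m - 120 = ((1/4)m + 1/4)(4m**3 + 28m**2 + 8m - 160) + (-4m**2 - 36m - 80)
  4m**3 + 28m**2 + 8m - 160 = (-m + 2)(-4m**2 - 36m - 80) + (0)
Last nonzero remainder: -4m**2 - 36m - 80. Dividing through by -4 gives the monic gcd m**2 + 9m + 20.
Cancel m**2 + 9m + 20 from numerator and denominator to get the reduced form.

(-6 - m + m**2)/(-8 + 4m)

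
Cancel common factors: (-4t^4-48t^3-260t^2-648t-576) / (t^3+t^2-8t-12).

(-4t^3-40t^2-180t-288)/(t^2-t-6)

Apply the Euclidean algorithm:
  -4t^4-48t^3-260t^2-648t-576 = (-4t-44)(t^3+t^2-8t-12) + (-248t^2-1048t-1104)
  t^3+t^2-8t-12 = (-(1/248)t+25/1922)(-248t^2-1048t-1104) + ((1134/961)t+2268/961)
  -248t^2-1048t-1104 = (-(119164/567)t-88412/189)((1134/961)t+2268/961) + (0)
Last nonzero remainder: (1134/961)t+2268/961. Dividing through by 1134/961 gives the monic gcd t+2.
Cancel t+2 from numerator and denominator to get the reduced form.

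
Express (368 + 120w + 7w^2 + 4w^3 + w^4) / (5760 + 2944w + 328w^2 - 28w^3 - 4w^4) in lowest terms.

(-23 + 4w - w^2)/(-360 - 4w + 4w^2)

By polynomial division,
  w^4 + 4w^3 + 7w^2 + 120w + 368 = (-1/4)(-4w^4 - 28w^3 + 328w^2 + 2944w + 5760) + (-3w^3 + 89w^2 + 856w + 1808)
  -4w^4 - 28w^3 + 328w^2 + 2944w + 5760 = ((4/3)w + 440/9)(-3w^3 + 89w^2 + 856w + 1808) + (-(46480/9)w^2 - (371840/9)w - 743680/9)
  -3w^3 + 89w^2 + 856w + 1808 = ((27/46480)w - 1017/46480)(-(46480/9)w^2 - (371840/9)w - 743680/9) + (0)
Last nonzero remainder: -(46480/9)w^2 - (371840/9)w - 743680/9. Dividing through by -46480/9 gives the monic gcd w^2 + 8w + 16.
Cancel w^2 + 8w + 16 from numerator and denominator to get the reduced form.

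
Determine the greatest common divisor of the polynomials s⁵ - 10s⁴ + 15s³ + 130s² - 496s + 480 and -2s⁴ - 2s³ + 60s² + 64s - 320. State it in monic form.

s³ - 3s² - 18s + 40

Euclidean algorithm in ℚ[s]:
  s⁵ - 10s⁴ + 15s³ + 130s² - 496s + 480 = (-(1/2)s + 11/2)(-2s⁴ - 2s³ + 60s² + 64s - 320) + (56s³ - 168s² - 1008s + 2240)
  -2s⁴ - 2s³ + 60s² + 64s - 320 = (-(1/28)s - 1/7)(56s³ - 168s² - 1008s + 2240) + (0)
Last nonzero remainder: 56s³ - 168s² - 1008s + 2240. Dividing through by 56 gives the monic gcd s³ - 3s² - 18s + 40.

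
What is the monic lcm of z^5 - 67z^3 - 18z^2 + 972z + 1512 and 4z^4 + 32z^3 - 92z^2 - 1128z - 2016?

z^6 + 4z^5 - 67z^4 - 286z^3 + 900z^2 + 5400z + 6048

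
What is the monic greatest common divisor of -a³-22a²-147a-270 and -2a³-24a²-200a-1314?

Repeated division with remainder:
  -a³-22a²-147a-270 = (1/2)(-2a³-24a²-200a-1314) + (-10a²-47a+387)
  -2a³-24a²-200a-1314 = ((1/5)a+73/50)(-10a²-47a+387) + (-(10439/50)a-93951/50)
  -10a²-47a+387 = ((500/10439)a-2150/10439)(-(10439/50)a-93951/50) + (0)
Last nonzero remainder: -(10439/50)a-93951/50. Dividing through by -10439/50 gives the monic gcd a+9.

a+9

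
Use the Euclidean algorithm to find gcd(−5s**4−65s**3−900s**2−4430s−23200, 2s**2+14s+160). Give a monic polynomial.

Repeated division with remainder:
  −5s**4−65s**3−900s**2−4430s−23200 = (−(5/2)s**2−15s−145)(2s**2+14s+160) + (0)
Last nonzero remainder: 2s**2+14s+160. Dividing through by 2 gives the monic gcd s**2+7s+80.

s**2+7s+80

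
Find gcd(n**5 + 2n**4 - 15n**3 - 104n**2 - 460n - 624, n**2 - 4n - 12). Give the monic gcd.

n**2 - 4n - 12

Apply the Euclidean algorithm:
  n**5 + 2n**4 - 15n**3 - 104n**2 - 460n - 624 = (n**3 + 6n**2 + 21n + 52)(n**2 - 4n - 12) + (0)
The last nonzero remainder n**2 - 4n - 12 is already monic.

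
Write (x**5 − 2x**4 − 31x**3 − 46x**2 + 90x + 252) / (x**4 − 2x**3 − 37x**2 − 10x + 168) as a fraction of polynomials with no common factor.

(x**2 + 4x + 6)/(x + 4)

By polynomial division,
  x**5 − 2x**4 − 31x**3 − 46x**2 + 90x + 252 = (x)(x**4 − 2x**3 − 37x**2 − 10x + 168) + (6x**3 − 36x**2 − 78x + 252)
  x**4 − 2x**3 − 37x**2 − 10x + 168 = ((1/6)x + 2/3)(6x**3 − 36x**2 − 78x + 252) + (0)
Last nonzero remainder: 6x**3 − 36x**2 − 78x + 252. Dividing through by 6 gives the monic gcd x**3 − 6x**2 − 13x + 42.
Cancel x**3 − 6x**2 − 13x + 42 from numerator and denominator to get the reduced form.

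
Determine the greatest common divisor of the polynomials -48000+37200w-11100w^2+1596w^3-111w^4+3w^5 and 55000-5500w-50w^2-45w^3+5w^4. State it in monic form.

Repeated division with remainder:
  3w^5-111w^4+1596w^3-11100w^2+37200w-48000 = ((3/5)w-84/5)(5w^4-45w^3-50w^2-5500w+55000) + (870w^3-8640w^2-88200w+876000)
  5w^4-45w^3-50w^2-5500w+55000 = ((1/174)w+9/1682)(870w^3-8640w^2-88200w+876000) + ((423130/841)w^2-(8462600/841)w+42313000/841)
  870w^3-8640w^2-88200w+876000 = ((73167/42313)w+736716/42313)((423130/841)w^2-(8462600/841)w+42313000/841) + (0)
Last nonzero remainder: (423130/841)w^2-(8462600/841)w+42313000/841. Dividing through by 423130/841 gives the monic gcd w^2-20w+100.

100-20w+w^2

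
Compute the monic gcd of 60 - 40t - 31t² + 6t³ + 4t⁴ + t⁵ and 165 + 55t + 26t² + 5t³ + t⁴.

By polynomial division,
  t⁵ + 4t⁴ + 6t³ - 31t² - 40t + 60 = (t - 1)(t⁴ + 5t³ + 26t² + 55t + 165) + (-15t³ - 60t² - 150t + 225)
  t⁴ + 5t³ + 26t² + 55t + 165 = (-(1/15)t - 1/15)(-15t³ - 60t² - 150t + 225) + (12t² + 60t + 180)
  -15t³ - 60t² - 150t + 225 = (-(5/4)t + 5/4)(12t² + 60t + 180) + (0)
Last nonzero remainder: 12t² + 60t + 180. Dividing through by 12 gives the monic gcd t² + 5t + 15.

15 + 5t + t²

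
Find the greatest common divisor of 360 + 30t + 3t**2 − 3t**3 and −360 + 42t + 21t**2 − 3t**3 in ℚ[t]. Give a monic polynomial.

Repeated division with remainder:
  −3t**3 + 3t**2 + 30t + 360 = (−3t**3 + 21t**2 + 42t − 360) + (−18t**2 − 12t + 720)
  −3t**3 + 21t**2 + 42t − 360 = ((1/6)t − 23/18)(−18t**2 − 12t + 720) + (−(280/3)t + 560)
  −18t**2 − 12t + 720 = ((27/140)t + 9/7)(−(280/3)t + 560) + (0)
Last nonzero remainder: −(280/3)t + 560. Dividing through by −280/3 gives the monic gcd t − 6.

−6 + t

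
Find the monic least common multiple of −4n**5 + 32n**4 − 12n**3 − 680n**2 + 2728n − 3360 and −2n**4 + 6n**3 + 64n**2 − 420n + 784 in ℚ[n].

Repeated division with remainder:
  −4n**5 + 32n**4 − 12n**3 − 680n**2 + 2728n − 3360 = (2n − 10)(−2n**4 + 6n**3 + 64n**2 − 420n + 784) + (−80n**3 + 800n**2 − 3040n + 4480)
  −2n**4 + 6n**3 + 64n**2 − 420n + 784 = ((1/40)n + 7/40)(−80n**3 + 800n**2 − 3040n + 4480) + (0)
Last nonzero remainder: −80n**3 + 800n**2 − 3040n + 4480. Dividing through by −80 gives the monic gcd n**3 − 10n**2 + 38n − 56.
Then lcm(f, g) = f·g / gcd(f, g); expanding and making the result monic gives the answer.

n**6 − n**5 − 53n**4 + 191n**3 + 508n**2 − 3934n + 5880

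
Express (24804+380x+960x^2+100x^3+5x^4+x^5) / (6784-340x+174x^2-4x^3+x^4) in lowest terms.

Repeated division with remainder:
  x^5+5x^4+100x^3+960x^2+380x+24804 = (x+9)(x^4-4x^3+174x^2-340x+6784) + (-38x^3-266x^2-3344x-36252)
  x^4-4x^3+174x^2-340x+6784 = (-(1/38)x+11/38)(-38x^3-266x^2-3344x-36252) + (163x^2-326x+17278)
  -38x^3-266x^2-3344x-36252 = (-(38/163)x-342/163)(163x^2-326x+17278) + (0)
Last nonzero remainder: 163x^2-326x+17278. Dividing through by 163 gives the monic gcd x^2-2x+106.
Cancel x^2-2x+106 from numerator and denominator to get the reduced form.

(234+8x+7x^2+x^3)/(64-2x+x^2)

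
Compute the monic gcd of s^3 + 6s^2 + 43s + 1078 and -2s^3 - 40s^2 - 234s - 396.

By polynomial division,
  s^3 + 6s^2 + 43s + 1078 = (-1/2)(-2s^3 - 40s^2 - 234s - 396) + (-14s^2 - 74s + 880)
  -2s^3 - 40s^2 - 234s - 396 = ((1/7)s + 103/49)(-14s^2 - 74s + 880) + (-(10004/49)s - 110044/49)
  -14s^2 - 74s + 880 = ((343/5002)s - 980/2501)(-(10004/49)s - 110044/49) + (0)
Last nonzero remainder: -(10004/49)s - 110044/49. Dividing through by -10004/49 gives the monic gcd s + 11.

s + 11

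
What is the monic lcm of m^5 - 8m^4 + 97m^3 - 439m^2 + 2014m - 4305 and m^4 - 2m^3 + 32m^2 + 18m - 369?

m^6 - 5m^5 + 73m^4 - 148m^3 + 697m^2 + 1737m - 12915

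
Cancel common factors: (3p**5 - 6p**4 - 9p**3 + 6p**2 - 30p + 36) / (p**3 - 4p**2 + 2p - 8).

(3p**3 - 6p**2 - 15p + 18)/(p - 4)

Euclidean algorithm in ℚ[p]:
  3p**5 - 6p**4 - 9p**3 + 6p**2 - 30p + 36 = (3p**2 + 6p + 9)(p**3 - 4p**2 + 2p - 8) + (54p**2 + 108)
  p**3 - 4p**2 + 2p - 8 = ((1/54)p - 2/27)(54p**2 + 108) + (0)
Last nonzero remainder: 54p**2 + 108. Dividing through by 54 gives the monic gcd p**2 + 2.
Cancel p**2 + 2 from numerator and denominator to get the reduced form.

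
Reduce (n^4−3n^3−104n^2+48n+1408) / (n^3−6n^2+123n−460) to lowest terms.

Euclidean algorithm in ℚ[n]:
  n^4−3n^3−104n^2+48n+1408 = (n+3)(n^3−6n^2+123n−460) + (−209n^2+139n+2788)
  n^3−6n^2+123n−460 = (−(1/209)n+1115/43681)(−209n^2+139n+2788) + ((5800470/43681)n−23201880/43681)
  −209n^2+139n+2788 = (−(9129329/5800470)n−30445657/5800470)((5800470/43681)n−23201880/43681) + (0)
Last nonzero remainder: (5800470/43681)n−23201880/43681. Dividing through by 5800470/43681 gives the monic gcd n−4.
Cancel n−4 from numerator and denominator to get the reduced form.

(n^3+n^2−100n−352)/(n^2−2n+115)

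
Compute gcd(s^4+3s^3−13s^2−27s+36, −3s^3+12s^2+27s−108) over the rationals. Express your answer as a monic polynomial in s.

s^2−9

By polynomial division,
  s^4+3s^3−13s^2−27s+36 = (−(1/3)s−7/3)(−3s^3+12s^2+27s−108) + (24s^2−216)
  −3s^3+12s^2+27s−108 = (−(1/8)s+1/2)(24s^2−216) + (0)
Last nonzero remainder: 24s^2−216. Dividing through by 24 gives the monic gcd s^2−9.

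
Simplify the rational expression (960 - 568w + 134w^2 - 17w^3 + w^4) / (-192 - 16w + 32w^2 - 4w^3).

(-40 + 7w - w^2)/(8 + 4w)

Apply the Euclidean algorithm:
  w^4 - 17w^3 + 134w^2 - 568w + 960 = (-(1/4)w + 9/4)(-4w^3 + 32w^2 - 16w - 192) + (58w^2 - 580w + 1392)
  -4w^3 + 32w^2 - 16w - 192 = (-(2/29)w - 4/29)(58w^2 - 580w + 1392) + (0)
Last nonzero remainder: 58w^2 - 580w + 1392. Dividing through by 58 gives the monic gcd w^2 - 10w + 24.
Cancel w^2 - 10w + 24 from numerator and denominator to get the reduced form.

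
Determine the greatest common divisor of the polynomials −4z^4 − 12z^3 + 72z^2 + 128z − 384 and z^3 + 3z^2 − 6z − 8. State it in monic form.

z^2 + 2z − 8

Apply the Euclidean algorithm:
  −4z^4 − 12z^3 + 72z^2 + 128z − 384 = (−4z)(z^3 + 3z^2 − 6z − 8) + (48z^2 + 96z − 384)
  z^3 + 3z^2 − 6z − 8 = ((1/48)z + 1/48)(48z^2 + 96z − 384) + (0)
Last nonzero remainder: 48z^2 + 96z − 384. Dividing through by 48 gives the monic gcd z^2 + 2z − 8.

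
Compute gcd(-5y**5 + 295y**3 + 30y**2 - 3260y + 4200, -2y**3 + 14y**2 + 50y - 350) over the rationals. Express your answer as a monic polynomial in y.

y**2 - 2y - 35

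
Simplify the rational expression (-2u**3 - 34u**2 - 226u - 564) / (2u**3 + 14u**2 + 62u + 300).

(-u**2 - 11u - 47)/(u**2 + u + 25)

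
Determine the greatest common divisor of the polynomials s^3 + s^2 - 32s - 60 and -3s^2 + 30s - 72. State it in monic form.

s - 6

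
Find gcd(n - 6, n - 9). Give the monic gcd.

1

By polynomial division,
  n - 6 = (n - 9) + (3)
  n - 9 = ((1/3)n - 3)(3) + (0)
The last nonzero remainder is the constant 3, so the polynomials are coprime and gcd = 1.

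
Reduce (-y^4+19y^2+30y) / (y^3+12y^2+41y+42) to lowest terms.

(-y^2+5y)/(y+7)

Repeated division with remainder:
  -y^4+19y^2+30y = (-y+12)(y^3+12y^2+41y+42) + (-84y^2-420y-504)
  y^3+12y^2+41y+42 = (-(1/84)y-1/12)(-84y^2-420y-504) + (0)
Last nonzero remainder: -84y^2-420y-504. Dividing through by -84 gives the monic gcd y^2+5y+6.
Cancel y^2+5y+6 from numerator and denominator to get the reduced form.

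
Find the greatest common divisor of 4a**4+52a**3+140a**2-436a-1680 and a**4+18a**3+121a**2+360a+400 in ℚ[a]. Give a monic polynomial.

a**2+9a+20

Euclidean algorithm in ℚ[a]:
  4a**4+52a**3+140a**2-436a-1680 = (4)(a**4+18a**3+121a**2+360a+400) + (-20a**3-344a**2-1876a-3280)
  a**4+18a**3+121a**2+360a+400 = (-(1/20)a-1/25)(-20a**3-344a**2-1876a-3280) + ((336/25)a**2+(3024/25)a+1344/5)
  -20a**3-344a**2-1876a-3280 = (-(125/84)a-1025/84)((336/25)a**2+(3024/25)a+1344/5) + (0)
Last nonzero remainder: (336/25)a**2+(3024/25)a+1344/5. Dividing through by 336/25 gives the monic gcd a**2+9a+20.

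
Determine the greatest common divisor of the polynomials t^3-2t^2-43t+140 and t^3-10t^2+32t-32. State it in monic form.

t-4

Repeated division with remainder:
  t^3-2t^2-43t+140 = (t^3-10t^2+32t-32) + (8t^2-75t+172)
  t^3-10t^2+32t-32 = ((1/8)t-5/64)(8t^2-75t+172) + ((297/64)t-297/16)
  8t^2-75t+172 = ((512/297)t-2752/297)((297/64)t-297/16) + (0)
Last nonzero remainder: (297/64)t-297/16. Dividing through by 297/64 gives the monic gcd t-4.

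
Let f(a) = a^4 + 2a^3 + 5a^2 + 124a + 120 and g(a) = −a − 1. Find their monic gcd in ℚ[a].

a + 1

Euclidean algorithm in ℚ[a]:
  a^4 + 2a^3 + 5a^2 + 124a + 120 = (−a^3 − a^2 − 4a − 120)(−a − 1) + (0)
Last nonzero remainder: −a − 1. Dividing through by −1 gives the monic gcd a + 1.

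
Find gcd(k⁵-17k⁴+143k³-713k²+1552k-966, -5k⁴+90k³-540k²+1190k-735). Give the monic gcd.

k³-11k²+31k-21

Repeated division with remainder:
  k⁵-17k⁴+143k³-713k²+1552k-966 = (-(1/5)k-1/5)(-5k⁴+90k³-540k²+1190k-735) + (53k³-583k²+1643k-1113)
  -5k⁴+90k³-540k²+1190k-735 = (-(5/53)k+35/53)(53k³-583k²+1643k-1113) + (0)
Last nonzero remainder: 53k³-583k²+1643k-1113. Dividing through by 53 gives the monic gcd k³-11k²+31k-21.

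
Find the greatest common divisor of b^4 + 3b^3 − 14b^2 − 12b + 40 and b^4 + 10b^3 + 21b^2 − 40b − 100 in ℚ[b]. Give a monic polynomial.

b^3 + 5b^2 − 4b − 20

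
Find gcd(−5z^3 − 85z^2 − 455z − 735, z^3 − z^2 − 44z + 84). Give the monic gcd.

Euclidean algorithm in ℚ[z]:
  −5z^3 − 85z^2 − 455z − 735 = (−5)(z^3 − z^2 − 44z + 84) + (−90z^2 − 675z − 315)
  z^3 − z^2 − 44z + 84 = (−(1/90)z + 17/180)(−90z^2 − 675z − 315) + ((65/4)z + 455/4)
  −90z^2 − 675z − 315 = (−(72/13)z − 36/13)((65/4)z + 455/4) + (0)
Last nonzero remainder: (65/4)z + 455/4. Dividing through by 65/4 gives the monic gcd z + 7.

z + 7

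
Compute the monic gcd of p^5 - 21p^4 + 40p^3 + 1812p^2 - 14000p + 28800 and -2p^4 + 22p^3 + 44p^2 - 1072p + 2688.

Euclidean algorithm in ℚ[p]:
  p^5 - 21p^4 + 40p^3 + 1812p^2 - 14000p + 28800 = (-(1/2)p + 5)(-2p^4 + 22p^3 + 44p^2 - 1072p + 2688) + (-48p^3 + 1056p^2 - 7296p + 15360)
  -2p^4 + 22p^3 + 44p^2 - 1072p + 2688 = ((1/24)p + 11/24)(-48p^3 + 1056p^2 - 7296p + 15360) + (-136p^2 + 1632p - 4352)
  -48p^3 + 1056p^2 - 7296p + 15360 = ((6/17)p - 60/17)(-136p^2 + 1632p - 4352) + (0)
Last nonzero remainder: -136p^2 + 1632p - 4352. Dividing through by -136 gives the monic gcd p^2 - 12p + 32.

p^2 - 12p + 32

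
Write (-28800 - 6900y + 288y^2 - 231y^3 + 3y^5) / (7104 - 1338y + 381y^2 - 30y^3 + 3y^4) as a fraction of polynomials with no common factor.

(-300 - 100y + 3y^2 + y^3)/(74 - 7y + y^2)

Apply the Euclidean algorithm:
  3y^5 - 231y^3 + 288y^2 - 6900y - 28800 = (y + 10)(3y^4 - 30y^3 + 381y^2 - 1338y + 7104) + (-312y^3 - 2184y^2 - 624y - 99840)
  3y^4 - 30y^3 + 381y^2 - 1338y + 7104 = (-(1/104)y + 17/104)(-312y^3 - 2184y^2 - 624y - 99840) + (732y^2 - 2196y + 23424)
  -312y^3 - 2184y^2 - 624y - 99840 = (-(26/61)y - 260/61)(732y^2 - 2196y + 23424) + (0)
Last nonzero remainder: 732y^2 - 2196y + 23424. Dividing through by 732 gives the monic gcd y^2 - 3y + 32.
Cancel y^2 - 3y + 32 from numerator and denominator to get the reduced form.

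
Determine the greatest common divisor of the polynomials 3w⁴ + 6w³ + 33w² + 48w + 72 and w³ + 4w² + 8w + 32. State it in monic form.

Repeated division with remainder:
  3w⁴ + 6w³ + 33w² + 48w + 72 = (3w - 6)(w³ + 4w² + 8w + 32) + (33w² + 264)
  w³ + 4w² + 8w + 32 = ((1/33)w + 4/33)(33w² + 264) + (0)
Last nonzero remainder: 33w² + 264. Dividing through by 33 gives the monic gcd w² + 8.

w² + 8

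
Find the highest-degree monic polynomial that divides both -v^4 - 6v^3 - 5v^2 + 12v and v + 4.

v + 4

By polynomial division,
  -v^4 - 6v^3 - 5v^2 + 12v = (-v^3 - 2v^2 + 3v)(v + 4) + (0)
The last nonzero remainder v + 4 is already monic.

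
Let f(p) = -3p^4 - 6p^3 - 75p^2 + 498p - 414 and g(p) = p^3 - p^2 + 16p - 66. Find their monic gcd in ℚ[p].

p - 3

Repeated division with remainder:
  -3p^4 - 6p^3 - 75p^2 + 498p - 414 = (-3p - 9)(p^3 - p^2 + 16p - 66) + (-36p^2 + 444p - 1008)
  p^3 - p^2 + 16p - 66 = (-(1/36)p - 17/54)(-36p^2 + 444p - 1008) + ((1150/9)p - 1150/3)
  -36p^2 + 444p - 1008 = (-(162/575)p + 1512/575)((1150/9)p - 1150/3) + (0)
Last nonzero remainder: (1150/9)p - 1150/3. Dividing through by 1150/9 gives the monic gcd p - 3.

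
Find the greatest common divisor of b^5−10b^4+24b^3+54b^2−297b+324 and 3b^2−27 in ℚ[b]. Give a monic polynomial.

b^2−9

By polynomial division,
  b^5−10b^4+24b^3+54b^2−297b+324 = ((1/3)b^3−(10/3)b^2+11b−12)(3b^2−27) + (0)
Last nonzero remainder: 3b^2−27. Dividing through by 3 gives the monic gcd b^2−9.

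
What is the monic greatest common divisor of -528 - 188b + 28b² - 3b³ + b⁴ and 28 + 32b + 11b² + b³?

2 + b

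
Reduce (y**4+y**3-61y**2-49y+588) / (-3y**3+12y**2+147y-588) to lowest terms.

(-y**2-y+12)/(3y-12)

Euclidean algorithm in ℚ[y]:
  y**4+y**3-61y**2-49y+588 = (-(1/3)y-5/3)(-3y**3+12y**2+147y-588) + (8y**2-392)
  -3y**3+12y**2+147y-588 = (-(3/8)y+3/2)(8y**2-392) + (0)
Last nonzero remainder: 8y**2-392. Dividing through by 8 gives the monic gcd y**2-49.
Cancel y**2-49 from numerator and denominator to get the reduced form.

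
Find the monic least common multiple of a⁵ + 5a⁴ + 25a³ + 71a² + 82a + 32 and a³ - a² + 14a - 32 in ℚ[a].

By polynomial division,
  a⁵ + 5a⁴ + 25a³ + 71a² + 82a + 32 = (a² + 6a + 17)(a³ - a² + 14a - 32) + (36a² + 36a + 576)
  a³ - a² + 14a - 32 = ((1/36)a - 1/18)(36a² + 36a + 576) + (0)
Last nonzero remainder: 36a² + 36a + 576. Dividing through by 36 gives the monic gcd a² + a + 16.
Then lcm(f, g) = f·g / gcd(f, g); expanding and making the result monic gives the answer.

a⁶ + 3a⁵ + 15a⁴ + 21a³ - 60a² - 132a - 64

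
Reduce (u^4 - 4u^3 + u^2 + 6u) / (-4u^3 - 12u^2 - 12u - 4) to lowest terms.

(-u^3 + 5u^2 - 6u)/(4u^2 + 8u + 4)

Repeated division with remainder:
  u^4 - 4u^3 + u^2 + 6u = (-(1/4)u + 7/4)(-4u^3 - 12u^2 - 12u - 4) + (19u^2 + 26u + 7)
  -4u^3 - 12u^2 - 12u - 4 = (-(4/19)u - 124/361)(19u^2 + 26u + 7) + (-(576/361)u - 576/361)
  19u^2 + 26u + 7 = (-(6859/576)u - 2527/576)(-(576/361)u - 576/361) + (0)
Last nonzero remainder: -(576/361)u - 576/361. Dividing through by -576/361 gives the monic gcd u + 1.
Cancel u + 1 from numerator and denominator to get the reduced form.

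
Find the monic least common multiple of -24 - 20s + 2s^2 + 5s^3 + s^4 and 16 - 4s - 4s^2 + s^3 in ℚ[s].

96 + 56s - 28s^2 - 18s^3 + s^4 + s^5

Apply the Euclidean algorithm:
  s^4 + 5s^3 + 2s^2 - 20s - 24 = (s + 9)(s^3 - 4s^2 - 4s + 16) + (42s^2 - 168)
  s^3 - 4s^2 - 4s + 16 = ((1/42)s - 2/21)(42s^2 - 168) + (0)
Last nonzero remainder: 42s^2 - 168. Dividing through by 42 gives the monic gcd s^2 - 4.
Then lcm(f, g) = f·g / gcd(f, g); expanding and making the result monic gives the answer.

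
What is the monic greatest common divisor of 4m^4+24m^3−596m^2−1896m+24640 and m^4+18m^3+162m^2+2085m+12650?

m^2+21m+110

Apply the Euclidean algorithm:
  4m^4+24m^3−596m^2−1896m+24640 = (4)(m^4+18m^3+162m^2+2085m+12650) + (−48m^3−1244m^2−10236m−25960)
  m^4+18m^3+162m^2+2085m+12650 = (−(1/48)m+95/576)(−48m^3−1244m^2−10236m−25960) + ((22165/144)m^2+(155155/48)m+1219075/72)
  −48m^3−1244m^2−10236m−25960 = (−(6912/22165)m−33984/22165)((22165/144)m^2+(155155/48)m+1219075/72) + (0)
Last nonzero remainder: (22165/144)m^2+(155155/48)m+1219075/72. Dividing through by 22165/144 gives the monic gcd m^2+21m+110.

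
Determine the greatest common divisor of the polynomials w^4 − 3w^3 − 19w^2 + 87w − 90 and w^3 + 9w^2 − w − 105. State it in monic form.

w^2 + 2w − 15

Euclidean algorithm in ℚ[w]:
  w^4 − 3w^3 − 19w^2 + 87w − 90 = (w − 12)(w^3 + 9w^2 − w − 105) + (90w^2 + 180w − 1350)
  w^3 + 9w^2 − w − 105 = ((1/90)w + 7/90)(90w^2 + 180w − 1350) + (0)
Last nonzero remainder: 90w^2 + 180w − 1350. Dividing through by 90 gives the monic gcd w^2 + 2w − 15.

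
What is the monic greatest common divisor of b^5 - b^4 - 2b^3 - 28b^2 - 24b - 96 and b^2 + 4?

b^2 + 4

Euclidean algorithm in ℚ[b]:
  b^5 - b^4 - 2b^3 - 28b^2 - 24b - 96 = (b^3 - b^2 - 6b - 24)(b^2 + 4) + (0)
The last nonzero remainder b^2 + 4 is already monic.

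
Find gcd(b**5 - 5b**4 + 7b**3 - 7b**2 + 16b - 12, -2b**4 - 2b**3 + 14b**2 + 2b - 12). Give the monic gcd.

Repeated division with remainder:
  b**5 - 5b**4 + 7b**3 - 7b**2 + 16b - 12 = (-(1/2)b + 3)(-2b**4 - 2b**3 + 14b**2 + 2b - 12) + (20b**3 - 48b**2 + 4b + 24)
  -2b**4 - 2b**3 + 14b**2 + 2b - 12 = (-(1/10)b - 17/50)(20b**3 - 48b**2 + 4b + 24) + (-(48/25)b**2 + (144/25)b - 96/25)
  20b**3 - 48b**2 + 4b + 24 = (-(125/12)b - 25/4)(-(48/25)b**2 + (144/25)b - 96/25) + (0)
Last nonzero remainder: -(48/25)b**2 + (144/25)b - 96/25. Dividing through by -48/25 gives the monic gcd b**2 - 3b + 2.

b**2 - 3b + 2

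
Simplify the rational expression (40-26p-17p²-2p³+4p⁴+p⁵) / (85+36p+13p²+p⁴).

(8-10p+p²+p³)/(17-3p+p²)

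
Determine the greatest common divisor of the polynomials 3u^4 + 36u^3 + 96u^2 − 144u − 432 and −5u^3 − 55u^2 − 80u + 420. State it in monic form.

Euclidean algorithm in ℚ[u]:
  3u^4 + 36u^3 + 96u^2 − 144u − 432 = (−(3/5)u − 3/5)(−5u^3 − 55u^2 − 80u + 420) + (15u^2 + 60u − 180)
  −5u^3 − 55u^2 − 80u + 420 = (−(1/3)u − 7/3)(15u^2 + 60u − 180) + (0)
Last nonzero remainder: 15u^2 + 60u − 180. Dividing through by 15 gives the monic gcd u^2 + 4u − 12.

u^2 + 4u − 12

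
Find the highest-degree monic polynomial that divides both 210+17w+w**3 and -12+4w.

Repeated division with remainder:
  w**3+17w+210 = ((1/4)w**2+(3/4)w+13/2)(4w-12) + (288)
  4w-12 = ((1/72)w-1/24)(288) + (0)
The last nonzero remainder is the constant 288, so the polynomials are coprime and gcd = 1.

1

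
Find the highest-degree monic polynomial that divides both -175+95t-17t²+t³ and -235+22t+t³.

By polynomial division,
  t³-17t²+95t-175 = (t³+22t-235) + (-17t²+73t+60)
  t³+22t-235 = (-(1/17)t-73/289)(-17t²+73t+60) + ((12707/289)t-63535/289)
  -17t²+73t+60 = (-(4913/12707)t-3468/12707)((12707/289)t-63535/289) + (0)
Last nonzero remainder: (12707/289)t-63535/289. Dividing through by 12707/289 gives the monic gcd t-5.

-5+t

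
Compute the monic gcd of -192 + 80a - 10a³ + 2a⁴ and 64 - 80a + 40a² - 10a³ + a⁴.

-32 + 24a - 8a² + a³

Euclidean algorithm in ℚ[a]:
  2a⁴ - 10a³ + 80a - 192 = (2)(a⁴ - 10a³ + 40a² - 80a + 64) + (10a³ - 80a² + 240a - 320)
  a⁴ - 10a³ + 40a² - 80a + 64 = ((1/10)a - 1/5)(10a³ - 80a² + 240a - 320) + (0)
Last nonzero remainder: 10a³ - 80a² + 240a - 320. Dividing through by 10 gives the monic gcd a³ - 8a² + 24a - 32.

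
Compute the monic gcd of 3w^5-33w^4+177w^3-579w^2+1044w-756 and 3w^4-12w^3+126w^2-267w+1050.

w^2-3w+14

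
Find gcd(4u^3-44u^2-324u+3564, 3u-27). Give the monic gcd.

u-9

By polynomial division,
  4u^3-44u^2-324u+3564 = ((4/3)u^2-(8/3)u-132)(3u-27) + (0)
Last nonzero remainder: 3u-27. Dividing through by 3 gives the monic gcd u-9.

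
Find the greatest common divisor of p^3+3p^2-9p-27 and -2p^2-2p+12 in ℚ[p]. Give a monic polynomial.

By polynomial division,
  p^3+3p^2-9p-27 = (-(1/2)p-1)(-2p^2-2p+12) + (-5p-15)
  -2p^2-2p+12 = ((2/5)p-4/5)(-5p-15) + (0)
Last nonzero remainder: -5p-15. Dividing through by -5 gives the monic gcd p+3.

p+3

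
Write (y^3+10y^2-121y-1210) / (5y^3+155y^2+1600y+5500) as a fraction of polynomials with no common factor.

(y-11)/(5y+50)

Repeated division with remainder:
  y^3+10y^2-121y-1210 = (1/5)(5y^3+155y^2+1600y+5500) + (-21y^2-441y-2310)
  5y^3+155y^2+1600y+5500 = (-(5/21)y-50/21)(-21y^2-441y-2310) + (0)
Last nonzero remainder: -21y^2-441y-2310. Dividing through by -21 gives the monic gcd y^2+21y+110.
Cancel y^2+21y+110 from numerator and denominator to get the reduced form.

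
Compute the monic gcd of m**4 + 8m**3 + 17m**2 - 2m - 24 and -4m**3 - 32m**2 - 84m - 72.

Repeated division with remainder:
  m**4 + 8m**3 + 17m**2 - 2m - 24 = (-(1/4)m)(-4m**3 - 32m**2 - 84m - 72) + (-4m**2 - 20m - 24)
  -4m**3 - 32m**2 - 84m - 72 = (m + 3)(-4m**2 - 20m - 24) + (0)
Last nonzero remainder: -4m**2 - 20m - 24. Dividing through by -4 gives the monic gcd m**2 + 5m + 6.

m**2 + 5m + 6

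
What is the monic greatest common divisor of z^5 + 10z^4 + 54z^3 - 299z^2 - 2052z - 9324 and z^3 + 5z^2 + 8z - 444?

z^3 + 5z^2 + 8z - 444

By polynomial division,
  z^5 + 10z^4 + 54z^3 - 299z^2 - 2052z - 9324 = (z^2 + 5z + 21)(z^3 + 5z^2 + 8z - 444) + (0)
The last nonzero remainder z^3 + 5z^2 + 8z - 444 is already monic.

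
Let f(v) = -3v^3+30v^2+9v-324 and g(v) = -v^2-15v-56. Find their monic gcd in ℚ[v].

1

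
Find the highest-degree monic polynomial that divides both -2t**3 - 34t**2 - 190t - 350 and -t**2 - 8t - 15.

t + 5

Euclidean algorithm in ℚ[t]:
  -2t**3 - 34t**2 - 190t - 350 = (2t + 18)(-t**2 - 8t - 15) + (-16t - 80)
  -t**2 - 8t - 15 = ((1/16)t + 3/16)(-16t - 80) + (0)
Last nonzero remainder: -16t - 80. Dividing through by -16 gives the monic gcd t + 5.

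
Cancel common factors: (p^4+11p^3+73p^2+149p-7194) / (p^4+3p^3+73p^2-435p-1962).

(p+11)/(p+3)

Euclidean algorithm in ℚ[p]:
  p^4+11p^3+73p^2+149p-7194 = (p^4+3p^3+73p^2-435p-1962) + (8p^3+584p-5232)
  p^4+3p^3+73p^2-435p-1962 = ((1/8)p+3/8)(8p^3+584p-5232) + (0)
Last nonzero remainder: 8p^3+584p-5232. Dividing through by 8 gives the monic gcd p^3+73p-654.
Cancel p^3+73p-654 from numerator and denominator to get the reduced form.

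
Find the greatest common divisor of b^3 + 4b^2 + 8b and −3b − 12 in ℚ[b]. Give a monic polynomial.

By polynomial division,
  b^3 + 4b^2 + 8b = (−(1/3)b^2 − 8/3)(−3b − 12) + (−32)
  −3b − 12 = ((3/32)b + 3/8)(−32) + (0)
The last nonzero remainder is the constant −32, so the polynomials are coprime and gcd = 1.

1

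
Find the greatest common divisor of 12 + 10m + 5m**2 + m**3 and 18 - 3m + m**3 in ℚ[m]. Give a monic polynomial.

3 + m

Euclidean algorithm in ℚ[m]:
  m**3 + 5m**2 + 10m + 12 = (m**3 - 3m + 18) + (5m**2 + 13m - 6)
  m**3 - 3m + 18 = ((1/5)m - 13/25)(5m**2 + 13m - 6) + ((124/25)m + 372/25)
  5m**2 + 13m - 6 = ((125/124)m - 25/62)((124/25)m + 372/25) + (0)
Last nonzero remainder: (124/25)m + 372/25. Dividing through by 124/25 gives the monic gcd m + 3.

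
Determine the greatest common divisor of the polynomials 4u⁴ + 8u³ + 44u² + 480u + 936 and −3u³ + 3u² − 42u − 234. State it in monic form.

u³ − u² + 14u + 78

By polynomial division,
  4u⁴ + 8u³ + 44u² + 480u + 936 = (−(4/3)u − 4)(−3u³ + 3u² − 42u − 234) + (0)
Last nonzero remainder: −3u³ + 3u² − 42u − 234. Dividing through by −3 gives the monic gcd u³ − u² + 14u + 78.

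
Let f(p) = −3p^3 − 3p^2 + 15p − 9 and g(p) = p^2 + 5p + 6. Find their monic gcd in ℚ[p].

By polynomial division,
  −3p^3 − 3p^2 + 15p − 9 = (−3p + 12)(p^2 + 5p + 6) + (−27p − 81)
  p^2 + 5p + 6 = (−(1/27)p − 2/27)(−27p − 81) + (0)
Last nonzero remainder: −27p − 81. Dividing through by −27 gives the monic gcd p + 3.

p + 3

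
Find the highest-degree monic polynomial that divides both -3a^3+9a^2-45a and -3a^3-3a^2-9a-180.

By polynomial division,
  -3a^3+9a^2-45a = (-3a^3-3a^2-9a-180) + (12a^2-36a+180)
  -3a^3-3a^2-9a-180 = (-(1/4)a-1)(12a^2-36a+180) + (0)
Last nonzero remainder: 12a^2-36a+180. Dividing through by 12 gives the monic gcd a^2-3a+15.

a^2-3a+15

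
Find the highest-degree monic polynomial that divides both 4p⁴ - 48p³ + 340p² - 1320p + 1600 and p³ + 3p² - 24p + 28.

p - 2

Apply the Euclidean algorithm:
  4p⁴ - 48p³ + 340p² - 1320p + 1600 = (4p - 60)(p³ + 3p² - 24p + 28) + (616p² - 2872p + 3280)
  p³ + 3p² - 24p + 28 = ((1/616)p + 295/23716)(616p² - 2872p + 3280) + ((37944/5929)p - 75888/5929)
  616p² - 2872p + 3280 = ((456533/4743)p - 1215445/4743)((37944/5929)p - 75888/5929) + (0)
Last nonzero remainder: (37944/5929)p - 75888/5929. Dividing through by 37944/5929 gives the monic gcd p - 2.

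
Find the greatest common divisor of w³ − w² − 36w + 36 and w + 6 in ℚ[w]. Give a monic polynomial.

w + 6

Repeated division with remainder:
  w³ − w² − 36w + 36 = (w² − 7w + 6)(w + 6) + (0)
The last nonzero remainder w + 6 is already monic.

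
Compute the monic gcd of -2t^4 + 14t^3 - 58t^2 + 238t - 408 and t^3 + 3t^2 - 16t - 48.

t - 4

Apply the Euclidean algorithm:
  -2t^4 + 14t^3 - 58t^2 + 238t - 408 = (-2t + 20)(t^3 + 3t^2 - 16t - 48) + (-150t^2 + 462t + 552)
  t^3 + 3t^2 - 16t - 48 = (-(1/150)t - 76/1875)(-150t^2 + 462t + 552) + ((4004/625)t - 16016/625)
  -150t^2 + 462t + 552 = (-(46875/2002)t - 43125/2002)((4004/625)t - 16016/625) + (0)
Last nonzero remainder: (4004/625)t - 16016/625. Dividing through by 4004/625 gives the monic gcd t - 4.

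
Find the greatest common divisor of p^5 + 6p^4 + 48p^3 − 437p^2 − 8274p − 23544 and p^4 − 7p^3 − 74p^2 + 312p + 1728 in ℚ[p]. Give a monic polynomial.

p^3 + p^2 − 66p − 216

Repeated division with remainder:
  p^5 + 6p^4 + 48p^3 − 437p^2 − 8274p − 23544 = (p + 13)(p^4 − 7p^3 − 74p^2 + 312p + 1728) + (213p^3 + 213p^2 − 14058p − 46008)
  p^4 − 7p^3 − 74p^2 + 312p + 1728 = ((1/213)p − 8/213)(213p^3 + 213p^2 − 14058p − 46008) + (0)
Last nonzero remainder: 213p^3 + 213p^2 − 14058p − 46008. Dividing through by 213 gives the monic gcd p^3 + p^2 − 66p − 216.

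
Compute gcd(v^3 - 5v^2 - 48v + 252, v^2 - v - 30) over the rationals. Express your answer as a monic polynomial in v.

Apply the Euclidean algorithm:
  v^3 - 5v^2 - 48v + 252 = (v - 4)(v^2 - v - 30) + (-22v + 132)
  v^2 - v - 30 = (-(1/22)v - 5/22)(-22v + 132) + (0)
Last nonzero remainder: -22v + 132. Dividing through by -22 gives the monic gcd v - 6.

v - 6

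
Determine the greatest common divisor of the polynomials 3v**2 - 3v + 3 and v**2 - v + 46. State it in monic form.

By polynomial division,
  3v**2 - 3v + 3 = (3)(v**2 - v + 46) + (-135)
  v**2 - v + 46 = (-(1/135)v**2 + (1/135)v - 46/135)(-135) + (0)
The last nonzero remainder is the constant -135, so the polynomials are coprime and gcd = 1.

1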